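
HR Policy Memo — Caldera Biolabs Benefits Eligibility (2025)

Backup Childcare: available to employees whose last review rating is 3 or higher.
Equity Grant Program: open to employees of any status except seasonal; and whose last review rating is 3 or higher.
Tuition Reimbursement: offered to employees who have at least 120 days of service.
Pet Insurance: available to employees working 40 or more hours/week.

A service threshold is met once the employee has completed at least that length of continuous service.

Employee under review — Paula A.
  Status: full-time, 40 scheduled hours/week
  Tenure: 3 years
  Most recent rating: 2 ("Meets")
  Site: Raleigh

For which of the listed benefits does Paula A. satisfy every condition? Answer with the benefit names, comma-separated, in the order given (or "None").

Backup Childcare — rating 2 < 3 ✗ → not eligible.
Equity Grant Program — status full-time ✓ (not excluded); rating 2 < 3 ✗ → not eligible.
Tuition Reimbursement — service 3 years ≥ 120 days ✓ → eligible.
Pet Insurance — 40 hrs/wk ≥ 40 ✓ → eligible.

Tuition Reimbursement, Pet Insurance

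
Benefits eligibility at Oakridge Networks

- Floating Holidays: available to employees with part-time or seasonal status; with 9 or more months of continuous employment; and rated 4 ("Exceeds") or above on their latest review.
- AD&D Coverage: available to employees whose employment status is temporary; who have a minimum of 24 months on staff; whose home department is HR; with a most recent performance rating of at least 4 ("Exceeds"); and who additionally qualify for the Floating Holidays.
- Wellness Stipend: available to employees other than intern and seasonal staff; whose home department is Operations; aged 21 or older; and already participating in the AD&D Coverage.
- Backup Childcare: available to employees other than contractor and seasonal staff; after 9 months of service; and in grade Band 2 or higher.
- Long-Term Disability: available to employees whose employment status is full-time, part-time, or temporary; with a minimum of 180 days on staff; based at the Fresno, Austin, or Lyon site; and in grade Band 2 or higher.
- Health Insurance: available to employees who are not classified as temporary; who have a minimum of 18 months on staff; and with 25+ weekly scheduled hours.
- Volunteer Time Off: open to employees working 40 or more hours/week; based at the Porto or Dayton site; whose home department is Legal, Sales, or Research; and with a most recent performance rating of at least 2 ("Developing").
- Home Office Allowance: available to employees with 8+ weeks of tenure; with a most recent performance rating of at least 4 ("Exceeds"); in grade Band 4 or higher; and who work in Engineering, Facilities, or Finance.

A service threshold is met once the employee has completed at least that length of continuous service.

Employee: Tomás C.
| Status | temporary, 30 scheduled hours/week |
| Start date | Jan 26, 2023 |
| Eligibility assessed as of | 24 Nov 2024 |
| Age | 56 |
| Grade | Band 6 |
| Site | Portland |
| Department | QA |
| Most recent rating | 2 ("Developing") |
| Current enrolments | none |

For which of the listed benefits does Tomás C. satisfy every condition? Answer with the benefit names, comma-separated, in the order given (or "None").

Service from Jan 26, 2023 to 24 Nov 2024: 668 days.
Floating Holidays — status temporary ✗ (requires part-time or seasonal) → not eligible.
AD&D Coverage — status temporary ✓; service 668 days < 24 months (≈720 days) ✗ → not eligible.
Wellness Stipend — status temporary ✓ (not excluded); dept QA ✗ → not eligible.
Backup Childcare — status temporary ✓ (not excluded); service 668 days ≥ 9 months (≈270 days) ✓; grade Band 6 ≥ Band 2 ✓ → eligible.
Long-Term Disability — status temporary ✓; service 668 days ≥ 180 days ✓; site Portland ✗ (not Fresno, Austin, or Lyon) → not eligible.
Health Insurance — status temporary ✗ (excluded) → not eligible.
Volunteer Time Off — 30 hrs/wk < 40 ✗ → not eligible.
Home Office Allowance — service 668 days ≥ 8 weeks (≈56 days) ✓; rating 2 < 4 ✗ → not eligible.

Backup Childcare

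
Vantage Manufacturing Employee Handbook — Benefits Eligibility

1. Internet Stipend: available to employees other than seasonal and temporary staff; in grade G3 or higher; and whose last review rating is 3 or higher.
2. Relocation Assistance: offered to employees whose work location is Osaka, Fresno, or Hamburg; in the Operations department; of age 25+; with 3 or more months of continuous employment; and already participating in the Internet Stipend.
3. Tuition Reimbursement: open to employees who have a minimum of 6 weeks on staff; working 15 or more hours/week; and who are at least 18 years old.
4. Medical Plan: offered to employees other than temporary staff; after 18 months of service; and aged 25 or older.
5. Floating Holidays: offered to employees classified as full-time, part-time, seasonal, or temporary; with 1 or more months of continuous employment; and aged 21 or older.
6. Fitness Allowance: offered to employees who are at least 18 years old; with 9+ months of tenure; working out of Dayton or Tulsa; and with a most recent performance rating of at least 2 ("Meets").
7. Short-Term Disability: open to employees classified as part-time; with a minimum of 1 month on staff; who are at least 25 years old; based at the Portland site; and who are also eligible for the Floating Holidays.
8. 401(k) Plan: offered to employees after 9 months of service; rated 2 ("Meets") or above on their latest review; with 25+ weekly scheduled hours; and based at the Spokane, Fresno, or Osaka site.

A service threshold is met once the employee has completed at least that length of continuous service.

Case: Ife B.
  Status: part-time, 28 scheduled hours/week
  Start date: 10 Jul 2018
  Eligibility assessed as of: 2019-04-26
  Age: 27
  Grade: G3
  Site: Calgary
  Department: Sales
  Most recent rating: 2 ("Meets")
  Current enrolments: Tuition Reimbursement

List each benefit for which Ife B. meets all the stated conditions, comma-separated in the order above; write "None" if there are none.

Tuition Reimbursement, Floating Holidays

Service from 10 Jul 2018 to 2019-04-26: 290 days.
Internet Stipend — status part-time ✓ (not excluded); grade G3 ≥ G3 ✓; rating 2 < 3 ✗ → not eligible.
Relocation Assistance — site Calgary ✗ (not Osaka, Fresno, or Hamburg) → not eligible.
Tuition Reimbursement — service 290 days ≥ 6 weeks (≈42 days) ✓; 28 hrs/wk ≥ 15 ✓; age 27 ≥ 18 ✓ → eligible.
Medical Plan — status part-time ✓ (not excluded); service 290 days < 18 months (≈540 days) ✗ → not eligible.
Floating Holidays — status part-time ✓; service 290 days ≥ 1 month (≈30 days) ✓; age 27 ≥ 21 ✓ → eligible.
Fitness Allowance — age 27 ≥ 18 ✓; service 290 days ≥ 9 months (≈270 days) ✓; site Calgary ✗ (not Dayton or Tulsa) → not eligible.
Short-Term Disability — status part-time ✓; service 290 days ≥ 1 month (≈30 days) ✓; age 27 ≥ 25 ✓; site Calgary ✗ (not Portland) → not eligible.
401(k) Plan — service 290 days ≥ 9 months (≈270 days) ✓; rating 2 ≥ 2 ✓; 28 hrs/wk ≥ 25 ✓; site Calgary ✗ (not Spokane, Fresno, or Osaka) → not eligible.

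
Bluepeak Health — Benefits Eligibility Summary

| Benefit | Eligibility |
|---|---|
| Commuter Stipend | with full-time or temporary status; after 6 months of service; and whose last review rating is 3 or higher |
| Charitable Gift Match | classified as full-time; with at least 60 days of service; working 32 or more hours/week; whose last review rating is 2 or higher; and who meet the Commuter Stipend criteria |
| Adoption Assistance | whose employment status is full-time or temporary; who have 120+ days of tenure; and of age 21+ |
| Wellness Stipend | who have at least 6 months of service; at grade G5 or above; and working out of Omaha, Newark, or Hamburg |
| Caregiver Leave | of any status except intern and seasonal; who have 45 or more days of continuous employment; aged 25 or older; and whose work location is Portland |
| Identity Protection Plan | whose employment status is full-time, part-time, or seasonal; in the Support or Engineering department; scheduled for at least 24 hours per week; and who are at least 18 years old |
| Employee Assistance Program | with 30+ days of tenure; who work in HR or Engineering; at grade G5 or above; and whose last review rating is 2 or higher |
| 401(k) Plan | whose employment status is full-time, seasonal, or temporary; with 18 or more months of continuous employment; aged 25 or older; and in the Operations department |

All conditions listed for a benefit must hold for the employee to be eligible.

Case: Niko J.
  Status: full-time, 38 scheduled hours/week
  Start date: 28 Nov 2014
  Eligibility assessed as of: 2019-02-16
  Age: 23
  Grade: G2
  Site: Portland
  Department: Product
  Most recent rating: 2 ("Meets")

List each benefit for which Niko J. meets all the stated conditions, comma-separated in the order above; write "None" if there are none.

Adoption Assistance

Service from 28 Nov 2014 to 2019-02-16: 1541 days.
Commuter Stipend — status full-time ✓; service 1541 days ≥ 6 months (≈180 days) ✓; rating 2 < 3 ✗ → not eligible.
Charitable Gift Match — status full-time ✓; service 1541 days ≥ 60 days ✓; 38 hrs/wk ≥ 32 ✓; rating 2 ≥ 2 ✓; not eligible for Commuter Stipend ✗ → not eligible.
Adoption Assistance — status full-time ✓; service 1541 days ≥ 120 days ✓; age 23 ≥ 21 ✓ → eligible.
Wellness Stipend — service 1541 days ≥ 6 months (≈180 days) ✓; grade G2 < G5 ✗ → not eligible.
Caregiver Leave — status full-time ✓ (not excluded); service 1541 days ≥ 45 days ✓; age 23 < 25 ✗ → not eligible.
Identity Protection Plan — status full-time ✓; dept Product ✗ → not eligible.
Employee Assistance Program — service 1541 days ≥ 30 days ✓; dept Product ✗ → not eligible.
401(k) Plan — status full-time ✓; service 1541 days ≥ 18 months (≈540 days) ✓; age 23 < 25 ✗ → not eligible.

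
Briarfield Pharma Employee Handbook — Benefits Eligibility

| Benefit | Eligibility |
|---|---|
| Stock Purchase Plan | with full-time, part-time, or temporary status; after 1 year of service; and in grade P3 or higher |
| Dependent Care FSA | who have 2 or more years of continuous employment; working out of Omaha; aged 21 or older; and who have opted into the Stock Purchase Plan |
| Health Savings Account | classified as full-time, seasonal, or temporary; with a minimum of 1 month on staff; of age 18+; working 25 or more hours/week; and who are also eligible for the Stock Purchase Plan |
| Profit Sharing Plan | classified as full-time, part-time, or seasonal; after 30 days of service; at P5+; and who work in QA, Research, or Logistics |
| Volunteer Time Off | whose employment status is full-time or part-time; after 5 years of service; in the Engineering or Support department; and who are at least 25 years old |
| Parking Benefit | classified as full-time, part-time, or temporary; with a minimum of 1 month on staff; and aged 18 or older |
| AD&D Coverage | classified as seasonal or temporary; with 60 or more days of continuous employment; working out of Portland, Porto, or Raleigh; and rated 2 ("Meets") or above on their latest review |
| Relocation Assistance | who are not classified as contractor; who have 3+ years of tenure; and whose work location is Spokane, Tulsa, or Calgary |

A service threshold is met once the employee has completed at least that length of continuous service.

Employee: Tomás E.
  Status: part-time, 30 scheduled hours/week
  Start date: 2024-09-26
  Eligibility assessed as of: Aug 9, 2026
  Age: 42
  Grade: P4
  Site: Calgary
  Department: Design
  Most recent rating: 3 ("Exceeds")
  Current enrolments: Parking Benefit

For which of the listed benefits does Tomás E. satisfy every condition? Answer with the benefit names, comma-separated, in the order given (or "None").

Stock Purchase Plan, Parking Benefit

Service from 2024-09-26 to Aug 9, 2026: 682 days.
Stock Purchase Plan — status part-time ✓; service 682 days ≥ 1 year (≈365 days) ✓; grade P4 ≥ P3 ✓ → eligible.
Dependent Care FSA — service 682 days < 2 years (≈730 days) ✗ → not eligible.
Health Savings Account — status part-time ✗ (requires full-time, seasonal, or temporary) → not eligible.
Profit Sharing Plan — status part-time ✓; service 682 days ≥ 30 days ✓; grade P4 < P5 ✗ → not eligible.
Volunteer Time Off — status part-time ✓; service 682 days < 5 years (≈1825 days) ✗ → not eligible.
Parking Benefit — status part-time ✓; service 682 days ≥ 1 month (≈30 days) ✓; age 42 ≥ 18 ✓ → eligible.
AD&D Coverage — status part-time ✗ (requires seasonal or temporary) → not eligible.
Relocation Assistance — status part-time ✓ (not excluded); service 682 days < 3 years (≈1095 days) ✗ → not eligible.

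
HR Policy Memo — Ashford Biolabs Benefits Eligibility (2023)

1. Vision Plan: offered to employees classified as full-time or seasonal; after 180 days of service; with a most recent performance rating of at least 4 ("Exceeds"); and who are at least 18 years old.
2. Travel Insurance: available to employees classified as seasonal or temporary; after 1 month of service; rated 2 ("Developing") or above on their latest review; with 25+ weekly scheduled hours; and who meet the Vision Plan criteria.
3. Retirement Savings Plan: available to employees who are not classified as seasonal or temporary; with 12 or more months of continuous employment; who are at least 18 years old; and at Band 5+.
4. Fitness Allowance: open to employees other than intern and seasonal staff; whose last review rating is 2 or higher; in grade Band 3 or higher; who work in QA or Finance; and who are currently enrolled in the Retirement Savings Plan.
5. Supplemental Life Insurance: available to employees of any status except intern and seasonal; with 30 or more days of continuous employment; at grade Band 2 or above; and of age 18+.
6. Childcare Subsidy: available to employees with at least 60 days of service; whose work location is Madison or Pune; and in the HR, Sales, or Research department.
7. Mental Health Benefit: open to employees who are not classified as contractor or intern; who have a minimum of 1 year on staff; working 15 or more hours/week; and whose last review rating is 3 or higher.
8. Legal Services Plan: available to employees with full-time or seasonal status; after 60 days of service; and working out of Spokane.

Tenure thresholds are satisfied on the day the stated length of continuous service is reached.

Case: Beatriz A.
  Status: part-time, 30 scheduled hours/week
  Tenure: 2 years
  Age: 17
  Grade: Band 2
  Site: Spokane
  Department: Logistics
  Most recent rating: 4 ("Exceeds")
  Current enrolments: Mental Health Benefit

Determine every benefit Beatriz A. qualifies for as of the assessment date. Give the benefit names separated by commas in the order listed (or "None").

Mental Health Benefit

Vision Plan — status part-time ✗ (requires full-time or seasonal) → not eligible.
Travel Insurance — status part-time ✗ (requires seasonal or temporary) → not eligible.
Retirement Savings Plan — status part-time ✓ (not excluded); service 2 years ≥ 12 months (≈360 days) ✓; age 17 < 18 ✗ → not eligible.
Fitness Allowance — status part-time ✓ (not excluded); rating 4 ≥ 2 ✓; grade Band 2 < Band 3 ✗ → not eligible.
Supplemental Life Insurance — status part-time ✓ (not excluded); service 2 years ≥ 30 days ✓; grade Band 2 ≥ Band 2 ✓; age 17 < 18 ✗ → not eligible.
Childcare Subsidy — service 2 years ≥ 60 days ✓; site Spokane ✗ (not Madison or Pune) → not eligible.
Mental Health Benefit — status part-time ✓ (not excluded); service 2 years ≥ 1 year ✓; 30 hrs/wk ≥ 15 ✓; rating 4 ≥ 3 ✓ → eligible.
Legal Services Plan — status part-time ✗ (requires full-time or seasonal) → not eligible.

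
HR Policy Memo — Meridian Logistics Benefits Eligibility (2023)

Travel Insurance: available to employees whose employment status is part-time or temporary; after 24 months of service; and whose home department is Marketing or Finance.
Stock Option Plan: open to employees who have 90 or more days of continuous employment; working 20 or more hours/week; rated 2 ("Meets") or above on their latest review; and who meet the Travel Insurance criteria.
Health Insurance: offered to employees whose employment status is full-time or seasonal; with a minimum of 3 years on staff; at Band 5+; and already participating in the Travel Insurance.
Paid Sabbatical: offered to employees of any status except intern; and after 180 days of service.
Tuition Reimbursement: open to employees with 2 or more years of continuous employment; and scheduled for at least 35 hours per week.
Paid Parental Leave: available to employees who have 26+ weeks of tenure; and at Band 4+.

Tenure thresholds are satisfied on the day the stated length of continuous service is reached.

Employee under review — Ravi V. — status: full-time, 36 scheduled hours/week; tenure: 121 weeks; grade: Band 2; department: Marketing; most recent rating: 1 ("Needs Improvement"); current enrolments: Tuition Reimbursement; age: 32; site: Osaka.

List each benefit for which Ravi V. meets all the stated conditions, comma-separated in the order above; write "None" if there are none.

Paid Sabbatical, Tuition Reimbursement

Travel Insurance — status full-time ✗ (requires part-time or temporary) → not eligible.
Stock Option Plan — service 121 weeks ≥ 90 days ✓; 36 hrs/wk ≥ 20 ✓; rating 1 < 2 ✗ → not eligible.
Health Insurance — status full-time ✓; service 121 weeks < 3 years (≈1095 days) ✗ → not eligible.
Paid Sabbatical — status full-time ✓ (not excluded); service 121 weeks ≥ 180 days ✓ → eligible.
Tuition Reimbursement — service 121 weeks ≥ 2 years (≈730 days) ✓; 36 hrs/wk ≥ 35 ✓ → eligible.
Paid Parental Leave — service 121 weeks ≥ 26 weeks ✓; grade Band 2 < Band 4 ✗ → not eligible.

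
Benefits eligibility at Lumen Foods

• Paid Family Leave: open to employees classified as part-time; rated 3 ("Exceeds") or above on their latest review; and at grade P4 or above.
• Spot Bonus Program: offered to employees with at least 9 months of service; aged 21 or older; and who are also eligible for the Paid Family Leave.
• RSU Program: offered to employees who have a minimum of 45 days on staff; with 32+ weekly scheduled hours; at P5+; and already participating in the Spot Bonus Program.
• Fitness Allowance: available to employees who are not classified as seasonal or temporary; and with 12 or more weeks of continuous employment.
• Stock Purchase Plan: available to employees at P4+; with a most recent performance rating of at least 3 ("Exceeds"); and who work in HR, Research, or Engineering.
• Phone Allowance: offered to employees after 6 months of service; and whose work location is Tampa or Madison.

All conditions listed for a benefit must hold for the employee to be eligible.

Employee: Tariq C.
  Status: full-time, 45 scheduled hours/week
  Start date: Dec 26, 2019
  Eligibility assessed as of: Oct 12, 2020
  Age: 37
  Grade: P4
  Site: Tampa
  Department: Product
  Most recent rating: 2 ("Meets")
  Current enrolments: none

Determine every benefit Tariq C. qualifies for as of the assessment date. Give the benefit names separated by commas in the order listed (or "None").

Fitness Allowance, Phone Allowance

Service from Dec 26, 2019 to Oct 12, 2020: 291 days.
Paid Family Leave — status full-time ✗ (requires part-time) → not eligible.
Spot Bonus Program — service 291 days ≥ 9 months (≈270 days) ✓; age 37 ≥ 21 ✓; not eligible for Paid Family Leave ✗ → not eligible.
RSU Program — service 291 days ≥ 45 days ✓; 45 hrs/wk ≥ 32 ✓; grade P4 < P5 ✗ → not eligible.
Fitness Allowance — status full-time ✓ (not excluded); service 291 days ≥ 12 weeks (≈84 days) ✓ → eligible.
Stock Purchase Plan — grade P4 ≥ P4 ✓; rating 2 < 3 ✗ → not eligible.
Phone Allowance — service 291 days ≥ 6 months (≈180 days) ✓; site Tampa ✓ → eligible.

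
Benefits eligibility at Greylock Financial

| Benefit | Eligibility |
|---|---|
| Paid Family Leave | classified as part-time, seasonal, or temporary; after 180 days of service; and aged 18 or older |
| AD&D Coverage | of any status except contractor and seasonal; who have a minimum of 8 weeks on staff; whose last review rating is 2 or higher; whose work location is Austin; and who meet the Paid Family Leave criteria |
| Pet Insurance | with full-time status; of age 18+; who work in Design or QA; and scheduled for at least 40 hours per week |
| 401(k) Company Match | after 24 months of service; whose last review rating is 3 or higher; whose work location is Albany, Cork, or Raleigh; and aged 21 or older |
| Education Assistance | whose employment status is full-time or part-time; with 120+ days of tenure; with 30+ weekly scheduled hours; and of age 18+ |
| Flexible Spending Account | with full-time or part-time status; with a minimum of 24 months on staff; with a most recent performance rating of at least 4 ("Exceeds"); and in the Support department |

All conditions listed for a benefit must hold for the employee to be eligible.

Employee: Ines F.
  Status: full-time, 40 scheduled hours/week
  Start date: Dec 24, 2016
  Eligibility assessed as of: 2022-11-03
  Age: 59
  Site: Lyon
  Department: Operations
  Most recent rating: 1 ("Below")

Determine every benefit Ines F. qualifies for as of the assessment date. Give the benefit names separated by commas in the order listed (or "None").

Service from Dec 24, 2016 to 2022-11-03: 2140 days.
Paid Family Leave — status full-time ✗ (requires part-time, seasonal, or temporary) → not eligible.
AD&D Coverage — status full-time ✓ (not excluded); service 2140 days ≥ 8 weeks (≈56 days) ✓; rating 1 < 2 ✗ → not eligible.
Pet Insurance — status full-time ✓; age 59 ≥ 18 ✓; dept Operations ✗ → not eligible.
401(k) Company Match — service 2140 days ≥ 24 months (≈720 days) ✓; rating 1 < 3 ✗ → not eligible.
Education Assistance — status full-time ✓; service 2140 days ≥ 120 days ✓; 40 hrs/wk ≥ 30 ✓; age 59 ≥ 18 ✓ → eligible.
Flexible Spending Account — status full-time ✓; service 2140 days ≥ 24 months (≈720 days) ✓; rating 1 < 4 ✗ → not eligible.

Education Assistance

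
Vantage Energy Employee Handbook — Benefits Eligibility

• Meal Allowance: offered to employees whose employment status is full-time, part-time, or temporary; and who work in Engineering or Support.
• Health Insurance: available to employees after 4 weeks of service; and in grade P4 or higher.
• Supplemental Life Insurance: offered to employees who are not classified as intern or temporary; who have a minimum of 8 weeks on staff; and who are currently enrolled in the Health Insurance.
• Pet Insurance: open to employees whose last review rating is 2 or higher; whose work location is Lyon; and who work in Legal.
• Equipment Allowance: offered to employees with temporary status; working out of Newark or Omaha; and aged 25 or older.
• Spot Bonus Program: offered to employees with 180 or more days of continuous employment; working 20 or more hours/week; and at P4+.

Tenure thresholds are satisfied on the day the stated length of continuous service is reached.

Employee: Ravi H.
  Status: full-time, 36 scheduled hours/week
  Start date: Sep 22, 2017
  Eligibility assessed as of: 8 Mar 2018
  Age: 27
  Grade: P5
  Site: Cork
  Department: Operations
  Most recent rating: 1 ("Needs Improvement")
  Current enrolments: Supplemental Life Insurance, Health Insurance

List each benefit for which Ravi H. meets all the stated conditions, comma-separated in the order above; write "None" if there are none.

Health Insurance, Supplemental Life Insurance

Service from Sep 22, 2017 to 8 Mar 2018: 167 days.
Meal Allowance — status full-time ✓; dept Operations ✗ → not eligible.
Health Insurance — service 167 days ≥ 4 weeks (≈28 days) ✓; grade P5 ≥ P4 ✓ → eligible.
Supplemental Life Insurance — status full-time ✓ (not excluded); service 167 days ≥ 8 weeks (≈56 days) ✓; enrolled in Health Insurance ✓ → eligible.
Pet Insurance — rating 1 < 2 ✗ → not eligible.
Equipment Allowance — status full-time ✗ (requires temporary) → not eligible.
Spot Bonus Program — service 167 days < 180 days ✗ → not eligible.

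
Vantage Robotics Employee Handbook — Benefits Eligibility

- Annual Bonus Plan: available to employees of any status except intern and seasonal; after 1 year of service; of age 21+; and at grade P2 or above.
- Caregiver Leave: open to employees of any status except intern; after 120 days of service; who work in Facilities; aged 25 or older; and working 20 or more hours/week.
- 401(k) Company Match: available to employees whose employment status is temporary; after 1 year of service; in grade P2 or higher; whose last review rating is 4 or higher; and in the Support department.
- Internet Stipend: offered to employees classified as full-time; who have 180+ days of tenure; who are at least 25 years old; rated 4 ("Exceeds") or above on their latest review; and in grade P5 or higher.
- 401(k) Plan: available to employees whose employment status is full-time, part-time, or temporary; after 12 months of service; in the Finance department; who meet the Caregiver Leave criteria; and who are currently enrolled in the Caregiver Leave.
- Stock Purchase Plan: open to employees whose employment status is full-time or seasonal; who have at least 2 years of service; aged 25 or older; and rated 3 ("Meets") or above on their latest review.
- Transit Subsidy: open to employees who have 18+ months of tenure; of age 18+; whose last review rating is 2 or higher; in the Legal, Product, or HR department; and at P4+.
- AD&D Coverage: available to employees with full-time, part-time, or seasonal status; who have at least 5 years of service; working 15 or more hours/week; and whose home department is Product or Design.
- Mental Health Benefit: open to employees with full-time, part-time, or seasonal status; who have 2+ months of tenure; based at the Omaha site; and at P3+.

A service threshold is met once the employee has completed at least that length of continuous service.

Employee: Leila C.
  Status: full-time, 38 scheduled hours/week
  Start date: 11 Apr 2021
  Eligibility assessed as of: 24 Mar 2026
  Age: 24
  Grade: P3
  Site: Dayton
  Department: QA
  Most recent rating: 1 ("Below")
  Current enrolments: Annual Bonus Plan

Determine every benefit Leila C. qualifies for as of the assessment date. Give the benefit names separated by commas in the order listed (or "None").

Annual Bonus Plan

Service from 11 Apr 2021 to 24 Mar 2026: 1808 days.
Annual Bonus Plan — status full-time ✓ (not excluded); service 1808 days ≥ 1 year (≈365 days) ✓; age 24 ≥ 21 ✓; grade P3 ≥ P2 ✓ → eligible.
Caregiver Leave — status full-time ✓ (not excluded); service 1808 days ≥ 120 days ✓; dept QA ✗ → not eligible.
401(k) Company Match — status full-time ✗ (requires temporary) → not eligible.
Internet Stipend — status full-time ✓; service 1808 days ≥ 180 days ✓; age 24 < 25 ✗ → not eligible.
401(k) Plan — status full-time ✓; service 1808 days ≥ 12 months (≈360 days) ✓; dept QA ✗ → not eligible.
Stock Purchase Plan — status full-time ✓; service 1808 days ≥ 2 years (≈730 days) ✓; age 24 < 25 ✗ → not eligible.
Transit Subsidy — service 1808 days ≥ 18 months (≈540 days) ✓; age 24 ≥ 18 ✓; rating 1 < 2 ✗ → not eligible.
AD&D Coverage — status full-time ✓; service 1808 days < 5 years (≈1825 days) ✗ → not eligible.
Mental Health Benefit — status full-time ✓; service 1808 days ≥ 2 months (≈60 days) ✓; site Dayton ✗ (not Omaha) → not eligible.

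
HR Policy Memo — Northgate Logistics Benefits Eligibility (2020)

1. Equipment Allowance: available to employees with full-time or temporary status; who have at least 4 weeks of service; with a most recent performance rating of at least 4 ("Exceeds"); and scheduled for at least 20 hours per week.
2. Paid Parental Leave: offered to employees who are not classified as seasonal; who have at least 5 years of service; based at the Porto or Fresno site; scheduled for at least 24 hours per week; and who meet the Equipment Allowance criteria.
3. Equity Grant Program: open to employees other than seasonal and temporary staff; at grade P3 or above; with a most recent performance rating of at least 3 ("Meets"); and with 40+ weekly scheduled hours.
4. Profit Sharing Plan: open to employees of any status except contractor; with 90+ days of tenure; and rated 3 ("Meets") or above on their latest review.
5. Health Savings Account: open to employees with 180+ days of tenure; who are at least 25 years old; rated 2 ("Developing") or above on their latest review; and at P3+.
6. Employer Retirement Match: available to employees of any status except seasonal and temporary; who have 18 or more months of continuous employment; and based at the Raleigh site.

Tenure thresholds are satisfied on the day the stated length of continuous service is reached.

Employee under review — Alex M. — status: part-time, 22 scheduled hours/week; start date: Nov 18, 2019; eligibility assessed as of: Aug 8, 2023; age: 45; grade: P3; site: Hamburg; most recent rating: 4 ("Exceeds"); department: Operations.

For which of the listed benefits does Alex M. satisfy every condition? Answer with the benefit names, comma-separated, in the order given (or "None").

Service from Nov 18, 2019 to Aug 8, 2023: 1359 days.
Equipment Allowance — status part-time ✗ (requires full-time or temporary) → not eligible.
Paid Parental Leave — status part-time ✓ (not excluded); service 1359 days < 5 years (≈1825 days) ✗ → not eligible.
Equity Grant Program — status part-time ✓ (not excluded); grade P3 ≥ P3 ✓; rating 4 ≥ 3 ✓; 22 hrs/wk < 40 ✗ → not eligible.
Profit Sharing Plan — status part-time ✓ (not excluded); service 1359 days ≥ 90 days ✓; rating 4 ≥ 3 ✓ → eligible.
Health Savings Account — service 1359 days ≥ 180 days ✓; age 45 ≥ 25 ✓; rating 4 ≥ 2 ✓; grade P3 ≥ P3 ✓ → eligible.
Employer Retirement Match — status part-time ✓ (not excluded); service 1359 days ≥ 18 months (≈540 days) ✓; site Hamburg ✗ (not Raleigh) → not eligible.

Profit Sharing Plan, Health Savings Account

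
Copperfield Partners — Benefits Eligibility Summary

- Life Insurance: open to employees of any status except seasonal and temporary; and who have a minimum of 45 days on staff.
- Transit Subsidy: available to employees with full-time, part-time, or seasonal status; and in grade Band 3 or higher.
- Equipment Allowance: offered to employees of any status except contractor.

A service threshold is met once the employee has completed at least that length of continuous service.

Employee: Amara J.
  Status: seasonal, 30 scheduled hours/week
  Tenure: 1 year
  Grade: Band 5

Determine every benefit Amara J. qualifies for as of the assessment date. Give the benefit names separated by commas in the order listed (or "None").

Transit Subsidy, Equipment Allowance

Life Insurance — status seasonal ✗ (excluded) → not eligible.
Transit Subsidy — status seasonal ✓; grade Band 5 ≥ Band 3 ✓ → eligible.
Equipment Allowance — status seasonal ✓ (not excluded) → eligible.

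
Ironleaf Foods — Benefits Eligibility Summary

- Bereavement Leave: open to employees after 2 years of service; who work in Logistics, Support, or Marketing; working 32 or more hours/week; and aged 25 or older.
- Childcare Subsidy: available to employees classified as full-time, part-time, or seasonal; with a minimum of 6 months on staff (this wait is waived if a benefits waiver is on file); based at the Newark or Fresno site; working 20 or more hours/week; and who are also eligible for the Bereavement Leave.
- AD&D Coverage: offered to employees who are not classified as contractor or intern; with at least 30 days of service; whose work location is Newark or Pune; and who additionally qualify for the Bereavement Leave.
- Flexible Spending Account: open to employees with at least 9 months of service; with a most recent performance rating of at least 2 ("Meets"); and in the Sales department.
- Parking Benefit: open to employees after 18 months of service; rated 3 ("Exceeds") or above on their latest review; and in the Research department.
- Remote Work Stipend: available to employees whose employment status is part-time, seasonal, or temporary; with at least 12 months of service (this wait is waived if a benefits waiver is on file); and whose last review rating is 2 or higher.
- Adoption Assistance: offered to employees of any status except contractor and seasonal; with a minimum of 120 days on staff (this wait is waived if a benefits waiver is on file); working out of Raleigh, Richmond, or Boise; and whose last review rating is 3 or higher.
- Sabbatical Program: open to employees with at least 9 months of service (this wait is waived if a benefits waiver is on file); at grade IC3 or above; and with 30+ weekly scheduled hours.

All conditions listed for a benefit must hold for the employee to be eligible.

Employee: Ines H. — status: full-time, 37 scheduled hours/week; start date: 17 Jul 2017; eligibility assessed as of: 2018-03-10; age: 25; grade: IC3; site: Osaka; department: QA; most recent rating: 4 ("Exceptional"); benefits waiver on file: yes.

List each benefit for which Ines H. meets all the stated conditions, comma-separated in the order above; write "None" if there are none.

Sabbatical Program

Service from 17 Jul 2017 to 2018-03-10: 236 days.
Bereavement Leave — service 236 days < 2 years (≈730 days) ✗ → not eligible.
Childcare Subsidy — status full-time ✓; benefits waiver on file ✓; site Osaka ✗ (not Newark or Fresno) → not eligible.
AD&D Coverage — status full-time ✓ (not excluded); service 236 days ≥ 30 days ✓; site Osaka ✗ (not Newark or Pune) → not eligible.
Flexible Spending Account — service 236 days < 9 months (≈270 days) ✗ → not eligible.
Parking Benefit — service 236 days < 18 months (≈540 days) ✗ → not eligible.
Remote Work Stipend — status full-time ✗ (requires part-time, seasonal, or temporary) → not eligible.
Adoption Assistance — status full-time ✓ (not excluded); benefits waiver on file ✓; site Osaka ✗ (not Raleigh, Richmond, or Boise) → not eligible.
Sabbatical Program — benefits waiver on file ✓; grade IC3 ≥ IC3 ✓; 37 hrs/wk ≥ 30 ✓ → eligible.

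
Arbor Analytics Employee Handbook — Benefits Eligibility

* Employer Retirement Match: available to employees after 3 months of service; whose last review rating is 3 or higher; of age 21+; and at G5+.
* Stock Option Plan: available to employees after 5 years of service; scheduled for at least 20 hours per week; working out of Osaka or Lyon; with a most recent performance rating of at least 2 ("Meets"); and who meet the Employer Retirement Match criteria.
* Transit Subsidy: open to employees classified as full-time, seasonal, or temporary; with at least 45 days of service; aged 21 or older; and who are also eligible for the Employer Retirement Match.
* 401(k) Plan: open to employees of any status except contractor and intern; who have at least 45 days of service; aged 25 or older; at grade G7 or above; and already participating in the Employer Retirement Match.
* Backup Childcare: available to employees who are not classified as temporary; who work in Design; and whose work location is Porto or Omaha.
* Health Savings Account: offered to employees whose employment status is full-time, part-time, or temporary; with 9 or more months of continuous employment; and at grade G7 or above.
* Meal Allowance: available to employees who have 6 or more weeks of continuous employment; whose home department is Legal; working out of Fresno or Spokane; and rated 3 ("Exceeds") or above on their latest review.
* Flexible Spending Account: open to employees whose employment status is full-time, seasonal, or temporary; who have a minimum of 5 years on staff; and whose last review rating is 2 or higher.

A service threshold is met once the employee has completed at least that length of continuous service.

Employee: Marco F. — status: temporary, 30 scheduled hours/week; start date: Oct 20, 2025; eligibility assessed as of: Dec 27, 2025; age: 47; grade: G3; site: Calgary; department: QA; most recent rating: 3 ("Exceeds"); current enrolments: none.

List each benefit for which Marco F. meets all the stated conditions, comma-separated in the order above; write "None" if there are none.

None

Service from Oct 20, 2025 to Dec 27, 2025: 68 days.
Employer Retirement Match — service 68 days < 3 months (≈90 days) ✗ → not eligible.
Stock Option Plan — service 68 days < 5 years (≈1825 days) ✗ → not eligible.
Transit Subsidy — status temporary ✓; service 68 days ≥ 45 days ✓; age 47 ≥ 21 ✓; not eligible for Employer Retirement Match ✗ → not eligible.
401(k) Plan — status temporary ✓ (not excluded); service 68 days ≥ 45 days ✓; age 47 ≥ 25 ✓; grade G3 < G7 ✗ → not eligible.
Backup Childcare — status temporary ✗ (excluded) → not eligible.
Health Savings Account — status temporary ✓; service 68 days < 9 months (≈270 days) ✗ → not eligible.
Meal Allowance — service 68 days ≥ 6 weeks (≈42 days) ✓; dept QA ✗ → not eligible.
Flexible Spending Account — status temporary ✓; service 68 days < 5 years (≈1825 days) ✗ → not eligible.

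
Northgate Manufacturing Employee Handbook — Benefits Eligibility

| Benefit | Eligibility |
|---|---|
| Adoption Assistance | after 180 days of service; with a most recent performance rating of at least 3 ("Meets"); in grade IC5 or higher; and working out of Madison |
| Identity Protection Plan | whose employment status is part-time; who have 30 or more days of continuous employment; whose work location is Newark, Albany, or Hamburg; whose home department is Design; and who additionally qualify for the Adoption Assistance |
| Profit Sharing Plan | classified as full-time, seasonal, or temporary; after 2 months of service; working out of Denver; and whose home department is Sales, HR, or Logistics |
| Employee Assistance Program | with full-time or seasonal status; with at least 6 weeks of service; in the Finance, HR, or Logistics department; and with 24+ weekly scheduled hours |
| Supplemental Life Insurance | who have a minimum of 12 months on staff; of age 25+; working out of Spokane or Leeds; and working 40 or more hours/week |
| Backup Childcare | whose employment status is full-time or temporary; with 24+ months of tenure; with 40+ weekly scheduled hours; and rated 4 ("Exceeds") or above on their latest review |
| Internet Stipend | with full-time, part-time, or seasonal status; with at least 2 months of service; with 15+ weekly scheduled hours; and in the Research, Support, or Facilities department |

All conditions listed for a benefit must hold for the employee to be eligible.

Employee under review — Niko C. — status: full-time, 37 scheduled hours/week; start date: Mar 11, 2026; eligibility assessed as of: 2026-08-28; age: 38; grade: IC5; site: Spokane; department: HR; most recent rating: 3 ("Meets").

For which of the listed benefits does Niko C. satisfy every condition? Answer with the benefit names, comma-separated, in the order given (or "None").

Employee Assistance Program

Service from Mar 11, 2026 to 2026-08-28: 170 days.
Adoption Assistance — service 170 days < 180 days ✗ → not eligible.
Identity Protection Plan — status full-time ✗ (requires part-time) → not eligible.
Profit Sharing Plan — status full-time ✓; service 170 days ≥ 2 months (≈60 days) ✓; site Spokane ✗ (not Denver) → not eligible.
Employee Assistance Program — status full-time ✓; service 170 days ≥ 6 weeks (≈42 days) ✓; dept HR ✓; 37 hrs/wk ≥ 24 ✓ → eligible.
Supplemental Life Insurance — service 170 days < 12 months (≈360 days) ✗ → not eligible.
Backup Childcare — status full-time ✓; service 170 days < 24 months (≈720 days) ✗ → not eligible.
Internet Stipend — status full-time ✓; service 170 days ≥ 2 months (≈60 days) ✓; 37 hrs/wk ≥ 15 ✓; dept HR ✗ → not eligible.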